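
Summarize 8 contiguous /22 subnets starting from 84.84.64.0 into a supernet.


Original prefix: /22
Number of subnets: 8 = 2^3
New prefix = 22 - 3 = 19
Supernet: 84.84.64.0/19


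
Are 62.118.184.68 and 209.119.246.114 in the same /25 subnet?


Mask: 255.255.255.128
62.118.184.68 AND mask = 62.118.184.0
209.119.246.114 AND mask = 209.119.246.0
No, different subnets (62.118.184.0 vs 209.119.246.0)


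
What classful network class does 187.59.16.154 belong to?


First octet: 187
Binary: 10111011
10xxxxxx -> Class B (128-191)
Class B, default mask 255.255.0.0 (/16)


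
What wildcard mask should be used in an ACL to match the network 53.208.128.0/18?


Subnet mask: 255.255.192.0
Wildcard = 255.255.255.255 - subnet mask
255 - 255 = 0
255 - 255 = 0
255 - 192 = 63
255 - 0 = 255
Wildcard: 0.0.63.255


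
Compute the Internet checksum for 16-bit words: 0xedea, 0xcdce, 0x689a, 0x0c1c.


Sum all words (with carry folding):
+ 0xedea = 0xedea
+ 0xcdce = 0xbbb9
+ 0x689a = 0x2454
+ 0x0c1c = 0x3070
One's complement: ~0x3070
Checksum = 0xcf8f


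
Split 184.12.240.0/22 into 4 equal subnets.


New prefix = 22 + 2 = 24
Each subnet has 256 addresses
  184.12.240.0/24
  184.12.241.0/24
  184.12.242.0/24
  184.12.243.0/24
Subnets: 184.12.240.0/24, 184.12.241.0/24, 184.12.242.0/24, 184.12.243.0/24


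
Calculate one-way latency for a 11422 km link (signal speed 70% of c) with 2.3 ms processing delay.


Speed = 0.7 * 3e5 km/s = 210000 km/s
Propagation delay = 11422 / 210000 = 0.0544 s = 54.3905 ms
Processing delay = 2.3 ms
Total one-way latency = 56.6905 ms


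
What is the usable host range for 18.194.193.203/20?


Network: 18.194.192.0
Broadcast: 18.194.207.255
First usable = network + 1
Last usable = broadcast - 1
Range: 18.194.192.1 to 18.194.207.254


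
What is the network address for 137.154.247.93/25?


IP:   10001001.10011010.11110111.01011101
Mask: 11111111.11111111.11111111.10000000
AND operation:
Net:  10001001.10011010.11110111.00000000
Network: 137.154.247.0/25


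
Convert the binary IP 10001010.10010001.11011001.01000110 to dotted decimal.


10001010 = 138
10010001 = 145
11011001 = 217
01000110 = 70
IP: 138.145.217.70


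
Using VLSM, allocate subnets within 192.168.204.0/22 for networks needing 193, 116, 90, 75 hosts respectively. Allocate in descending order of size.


193 hosts -> /24 (254 usable): 192.168.204.0/24
116 hosts -> /25 (126 usable): 192.168.205.0/25
90 hosts -> /25 (126 usable): 192.168.205.128/25
75 hosts -> /25 (126 usable): 192.168.206.0/25
Allocation: 192.168.204.0/24 (193 hosts, 254 usable); 192.168.205.0/25 (116 hosts, 126 usable); 192.168.205.128/25 (90 hosts, 126 usable); 192.168.206.0/25 (75 hosts, 126 usable)


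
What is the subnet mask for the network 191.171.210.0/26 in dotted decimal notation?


/26 means 26 network bits, 6 host bits
Binary: 11111111111111111111111111000000
Mask: 255.255.255.192


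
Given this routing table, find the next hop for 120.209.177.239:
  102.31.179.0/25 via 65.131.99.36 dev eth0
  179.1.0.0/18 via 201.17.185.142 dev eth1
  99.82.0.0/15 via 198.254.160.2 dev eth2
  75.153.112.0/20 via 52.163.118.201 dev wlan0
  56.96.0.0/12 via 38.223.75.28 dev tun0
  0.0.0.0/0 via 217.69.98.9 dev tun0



Longest prefix match for 120.209.177.239:
  /25 102.31.179.0: no
  /18 179.1.0.0: no
  /15 99.82.0.0: no
  /20 75.153.112.0: no
  /12 56.96.0.0: no
  /0 0.0.0.0: MATCH
Selected: next-hop 217.69.98.9 via tun0 (matched /0)


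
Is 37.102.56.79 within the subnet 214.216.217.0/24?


Subnet network: 214.216.217.0
Test IP AND mask: 37.102.56.0
No, 37.102.56.79 is not in 214.216.217.0/24


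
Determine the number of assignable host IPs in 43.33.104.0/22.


Host bits = 32 - 22 = 10
Total addresses = 2^10 = 1024
Usable = total - 2 (network and broadcast)
Usable hosts: 1022


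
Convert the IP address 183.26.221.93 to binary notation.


183 = 10110111
26 = 00011010
221 = 11011101
93 = 01011101
Binary: 10110111.00011010.11011101.01011101


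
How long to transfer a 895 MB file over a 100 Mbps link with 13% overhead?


Effective throughput = 100 * (1 - 13/100) = 87 Mbps
File size in Mb = 895 * 8 = 7160 Mb
Time = 7160 / 87
Time = 82.2989 seconds


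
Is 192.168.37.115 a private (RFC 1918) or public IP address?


RFC 1918 private ranges:
  10.0.0.0/8 (10.0.0.0 - 10.255.255.255)
  172.16.0.0/12 (172.16.0.0 - 172.31.255.255)
  192.168.0.0/16 (192.168.0.0 - 192.168.255.255)
Private (in 192.168.0.0/16)


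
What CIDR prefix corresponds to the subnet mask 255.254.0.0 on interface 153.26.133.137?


Binary: 11111111.11111110.00000000.00000000
Count leading 1s
Prefix: /15


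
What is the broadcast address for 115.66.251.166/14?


Network: 115.64.0.0/14
Host bits = 18
Set all host bits to 1:
Broadcast: 115.67.255.255


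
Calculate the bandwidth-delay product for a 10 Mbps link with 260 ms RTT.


BDP = bandwidth * RTT
= 10 Mbps * 260 ms
= 10 * 1e6 * 260 / 1000 bits
= 2600000 bits
= 325000 bytes
= 317.3828 KB
BDP = 2600000 bits (325000 bytes)


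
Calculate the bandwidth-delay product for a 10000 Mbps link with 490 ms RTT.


BDP = bandwidth * RTT
= 10000 Mbps * 490 ms
= 10000 * 1e6 * 490 / 1000 bits
= 4900000000 bits
= 612500000 bytes
= 598144.5312 KB
BDP = 4900000000 bits (612500000 bytes)


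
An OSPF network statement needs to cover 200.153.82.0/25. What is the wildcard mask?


Subnet mask: 255.255.255.128
Wildcard = 255.255.255.255 - subnet mask
255 - 255 = 0
255 - 255 = 0
255 - 255 = 0
255 - 128 = 127
Wildcard: 0.0.0.127


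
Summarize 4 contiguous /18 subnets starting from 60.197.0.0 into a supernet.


Original prefix: /18
Number of subnets: 4 = 2^2
New prefix = 18 - 2 = 16
Supernet: 60.197.0.0/16


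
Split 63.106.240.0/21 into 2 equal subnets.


New prefix = 21 + 1 = 22
Each subnet has 1024 addresses
  63.106.240.0/22
  63.106.244.0/22
Subnets: 63.106.240.0/22, 63.106.244.0/22


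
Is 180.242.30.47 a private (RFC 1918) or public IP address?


RFC 1918 private ranges:
  10.0.0.0/8 (10.0.0.0 - 10.255.255.255)
  172.16.0.0/12 (172.16.0.0 - 172.31.255.255)
  192.168.0.0/16 (192.168.0.0 - 192.168.255.255)
Public (not in any RFC 1918 range)


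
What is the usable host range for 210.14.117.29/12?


Network: 210.0.0.0
Broadcast: 210.15.255.255
First usable = network + 1
Last usable = broadcast - 1
Range: 210.0.0.1 to 210.15.255.254


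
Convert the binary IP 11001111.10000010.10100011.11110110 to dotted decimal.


11001111 = 207
10000010 = 130
10100011 = 163
11110110 = 246
IP: 207.130.163.246


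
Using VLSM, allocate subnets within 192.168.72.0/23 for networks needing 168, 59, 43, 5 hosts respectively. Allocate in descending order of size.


168 hosts -> /24 (254 usable): 192.168.72.0/24
59 hosts -> /26 (62 usable): 192.168.73.0/26
43 hosts -> /26 (62 usable): 192.168.73.64/26
5 hosts -> /29 (6 usable): 192.168.73.128/29
Allocation: 192.168.72.0/24 (168 hosts, 254 usable); 192.168.73.0/26 (59 hosts, 62 usable); 192.168.73.64/26 (43 hosts, 62 usable); 192.168.73.128/29 (5 hosts, 6 usable)


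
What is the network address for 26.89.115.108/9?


IP:   00011010.01011001.01110011.01101100
Mask: 11111111.10000000.00000000.00000000
AND operation:
Net:  00011010.00000000.00000000.00000000
Network: 26.0.0.0/9


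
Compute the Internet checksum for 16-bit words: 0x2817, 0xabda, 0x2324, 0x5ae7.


Sum all words (with carry folding):
+ 0x2817 = 0x2817
+ 0xabda = 0xd3f1
+ 0x2324 = 0xf715
+ 0x5ae7 = 0x51fd
One's complement: ~0x51fd
Checksum = 0xae02


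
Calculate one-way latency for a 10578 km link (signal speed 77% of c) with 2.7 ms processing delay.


Speed = 0.77 * 3e5 km/s = 231000 km/s
Propagation delay = 10578 / 231000 = 0.0458 s = 45.7922 ms
Processing delay = 2.7 ms
Total one-way latency = 48.4922 ms


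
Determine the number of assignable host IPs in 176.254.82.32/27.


Host bits = 32 - 27 = 5
Total addresses = 2^5 = 32
Usable = total - 2 (network and broadcast)
Usable hosts: 30


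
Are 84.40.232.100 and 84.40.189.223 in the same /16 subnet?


Mask: 255.255.0.0
84.40.232.100 AND mask = 84.40.0.0
84.40.189.223 AND mask = 84.40.0.0
Yes, same subnet (84.40.0.0)


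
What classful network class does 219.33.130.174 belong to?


First octet: 219
Binary: 11011011
110xxxxx -> Class C (192-223)
Class C, default mask 255.255.255.0 (/24)


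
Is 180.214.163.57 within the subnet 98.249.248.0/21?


Subnet network: 98.249.248.0
Test IP AND mask: 180.214.160.0
No, 180.214.163.57 is not in 98.249.248.0/21


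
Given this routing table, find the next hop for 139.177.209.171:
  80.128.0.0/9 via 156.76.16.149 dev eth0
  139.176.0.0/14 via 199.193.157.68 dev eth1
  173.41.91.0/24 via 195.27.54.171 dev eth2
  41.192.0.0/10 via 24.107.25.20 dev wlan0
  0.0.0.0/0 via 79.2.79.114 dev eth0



Longest prefix match for 139.177.209.171:
  /9 80.128.0.0: no
  /14 139.176.0.0: MATCH
  /24 173.41.91.0: no
  /10 41.192.0.0: no
  /0 0.0.0.0: MATCH
Selected: next-hop 199.193.157.68 via eth1 (matched /14)


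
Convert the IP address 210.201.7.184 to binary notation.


210 = 11010010
201 = 11001001
7 = 00000111
184 = 10111000
Binary: 11010010.11001001.00000111.10111000


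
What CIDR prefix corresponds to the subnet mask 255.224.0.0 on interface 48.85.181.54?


Binary: 11111111.11100000.00000000.00000000
Count leading 1s
Prefix: /11


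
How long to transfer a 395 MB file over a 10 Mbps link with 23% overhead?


Effective throughput = 10 * (1 - 23/100) = 7.7 Mbps
File size in Mb = 395 * 8 = 3160 Mb
Time = 3160 / 7.7
Time = 410.3896 seconds


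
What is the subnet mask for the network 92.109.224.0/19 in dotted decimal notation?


/19 means 19 network bits, 13 host bits
Binary: 11111111111111111110000000000000
Mask: 255.255.224.0


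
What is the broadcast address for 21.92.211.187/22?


Network: 21.92.208.0/22
Host bits = 10
Set all host bits to 1:
Broadcast: 21.92.211.255


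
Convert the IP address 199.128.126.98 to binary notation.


199 = 11000111
128 = 10000000
126 = 01111110
98 = 01100010
Binary: 11000111.10000000.01111110.01100010


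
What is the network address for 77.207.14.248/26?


IP:   01001101.11001111.00001110.11111000
Mask: 11111111.11111111.11111111.11000000
AND operation:
Net:  01001101.11001111.00001110.11000000
Network: 77.207.14.192/26


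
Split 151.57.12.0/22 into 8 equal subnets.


New prefix = 22 + 3 = 25
Each subnet has 128 addresses
  151.57.12.0/25
  151.57.12.128/25
  151.57.13.0/25
  151.57.13.128/25
  151.57.14.0/25
  151.57.14.128/25
  151.57.15.0/25
  151.57.15.128/25
Subnets: 151.57.12.0/25, 151.57.12.128/25, 151.57.13.0/25, 151.57.13.128/25, 151.57.14.0/25, 151.57.14.128/25, 151.57.15.0/25, 151.57.15.128/25


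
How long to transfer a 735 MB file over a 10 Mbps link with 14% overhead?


Effective throughput = 10 * (1 - 14/100) = 8.6 Mbps
File size in Mb = 735 * 8 = 5880 Mb
Time = 5880 / 8.6
Time = 683.7209 seconds


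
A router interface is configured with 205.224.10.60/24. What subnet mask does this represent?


/24 means 24 network bits, 8 host bits
Binary: 11111111111111111111111100000000
Mask: 255.255.255.0


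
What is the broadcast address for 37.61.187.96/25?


Network: 37.61.187.0/25
Host bits = 7
Set all host bits to 1:
Broadcast: 37.61.187.127


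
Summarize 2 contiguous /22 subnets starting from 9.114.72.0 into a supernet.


Original prefix: /22
Number of subnets: 2 = 2^1
New prefix = 22 - 1 = 21
Supernet: 9.114.72.0/21


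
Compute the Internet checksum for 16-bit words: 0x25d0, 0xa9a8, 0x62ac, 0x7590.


Sum all words (with carry folding):
+ 0x25d0 = 0x25d0
+ 0xa9a8 = 0xcf78
+ 0x62ac = 0x3225
+ 0x7590 = 0xa7b5
One's complement: ~0xa7b5
Checksum = 0x584a


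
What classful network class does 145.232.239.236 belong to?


First octet: 145
Binary: 10010001
10xxxxxx -> Class B (128-191)
Class B, default mask 255.255.0.0 (/16)


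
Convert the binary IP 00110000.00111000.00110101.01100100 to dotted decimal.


00110000 = 48
00111000 = 56
00110101 = 53
01100100 = 100
IP: 48.56.53.100


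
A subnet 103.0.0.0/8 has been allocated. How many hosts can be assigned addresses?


Host bits = 32 - 8 = 24
Total addresses = 2^24 = 16777216
Usable = total - 2 (network and broadcast)
Usable hosts: 16777214


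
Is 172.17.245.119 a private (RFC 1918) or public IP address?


RFC 1918 private ranges:
  10.0.0.0/8 (10.0.0.0 - 10.255.255.255)
  172.16.0.0/12 (172.16.0.0 - 172.31.255.255)
  192.168.0.0/16 (192.168.0.0 - 192.168.255.255)
Private (in 172.16.0.0/12)


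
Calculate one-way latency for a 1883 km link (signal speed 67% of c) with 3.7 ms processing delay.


Speed = 0.67 * 3e5 km/s = 201000 km/s
Propagation delay = 1883 / 201000 = 0.0094 s = 9.3682 ms
Processing delay = 3.7 ms
Total one-way latency = 13.0682 ms


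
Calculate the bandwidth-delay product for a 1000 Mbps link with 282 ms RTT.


BDP = bandwidth * RTT
= 1000 Mbps * 282 ms
= 1000 * 1e6 * 282 / 1000 bits
= 282000000 bits
= 35250000 bytes
= 34423.8281 KB
BDP = 282000000 bits (35250000 bytes)


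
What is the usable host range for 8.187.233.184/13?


Network: 8.184.0.0
Broadcast: 8.191.255.255
First usable = network + 1
Last usable = broadcast - 1
Range: 8.184.0.1 to 8.191.255.254


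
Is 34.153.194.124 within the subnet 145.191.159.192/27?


Subnet network: 145.191.159.192
Test IP AND mask: 34.153.194.96
No, 34.153.194.124 is not in 145.191.159.192/27


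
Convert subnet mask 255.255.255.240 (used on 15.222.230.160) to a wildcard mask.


Subnet mask: 255.255.255.240
Wildcard = 255.255.255.255 - subnet mask
255 - 255 = 0
255 - 255 = 0
255 - 255 = 0
255 - 240 = 15
Wildcard: 0.0.0.15


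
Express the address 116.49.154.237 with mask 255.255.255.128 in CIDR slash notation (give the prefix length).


Binary: 11111111.11111111.11111111.10000000
Count leading 1s
Prefix: /25


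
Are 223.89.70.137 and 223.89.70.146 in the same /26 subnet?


Mask: 255.255.255.192
223.89.70.137 AND mask = 223.89.70.128
223.89.70.146 AND mask = 223.89.70.128
Yes, same subnet (223.89.70.128)


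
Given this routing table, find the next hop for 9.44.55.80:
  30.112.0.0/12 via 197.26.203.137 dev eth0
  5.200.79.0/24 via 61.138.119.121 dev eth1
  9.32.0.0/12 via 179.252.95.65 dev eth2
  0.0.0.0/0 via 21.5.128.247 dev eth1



Longest prefix match for 9.44.55.80:
  /12 30.112.0.0: no
  /24 5.200.79.0: no
  /12 9.32.0.0: MATCH
  /0 0.0.0.0: MATCH
Selected: next-hop 179.252.95.65 via eth2 (matched /12)


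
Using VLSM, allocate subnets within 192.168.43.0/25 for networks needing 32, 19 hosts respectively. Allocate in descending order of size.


32 hosts -> /26 (62 usable): 192.168.43.0/26
19 hosts -> /27 (30 usable): 192.168.43.64/27
Allocation: 192.168.43.0/26 (32 hosts, 62 usable); 192.168.43.64/27 (19 hosts, 30 usable)


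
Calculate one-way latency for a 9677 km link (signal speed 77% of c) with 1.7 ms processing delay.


Speed = 0.77 * 3e5 km/s = 231000 km/s
Propagation delay = 9677 / 231000 = 0.0419 s = 41.8918 ms
Processing delay = 1.7 ms
Total one-way latency = 43.5918 ms


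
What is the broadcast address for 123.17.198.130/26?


Network: 123.17.198.128/26
Host bits = 6
Set all host bits to 1:
Broadcast: 123.17.198.191


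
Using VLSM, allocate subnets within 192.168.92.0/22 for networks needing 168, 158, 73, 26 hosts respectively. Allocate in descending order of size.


168 hosts -> /24 (254 usable): 192.168.92.0/24
158 hosts -> /24 (254 usable): 192.168.93.0/24
73 hosts -> /25 (126 usable): 192.168.94.0/25
26 hosts -> /27 (30 usable): 192.168.94.128/27
Allocation: 192.168.92.0/24 (168 hosts, 254 usable); 192.168.93.0/24 (158 hosts, 254 usable); 192.168.94.0/25 (73 hosts, 126 usable); 192.168.94.128/27 (26 hosts, 30 usable)


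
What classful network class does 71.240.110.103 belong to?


First octet: 71
Binary: 01000111
0xxxxxxx -> Class A (1-126)
Class A, default mask 255.0.0.0 (/8)


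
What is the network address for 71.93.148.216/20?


IP:   01000111.01011101.10010100.11011000
Mask: 11111111.11111111.11110000.00000000
AND operation:
Net:  01000111.01011101.10010000.00000000
Network: 71.93.144.0/20


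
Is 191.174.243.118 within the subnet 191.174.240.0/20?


Subnet network: 191.174.240.0
Test IP AND mask: 191.174.240.0
Yes, 191.174.243.118 is in 191.174.240.0/20


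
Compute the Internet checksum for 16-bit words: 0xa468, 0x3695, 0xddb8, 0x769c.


Sum all words (with carry folding):
+ 0xa468 = 0xa468
+ 0x3695 = 0xdafd
+ 0xddb8 = 0xb8b6
+ 0x769c = 0x2f53
One's complement: ~0x2f53
Checksum = 0xd0ac


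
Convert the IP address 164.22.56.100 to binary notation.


164 = 10100100
22 = 00010110
56 = 00111000
100 = 01100100
Binary: 10100100.00010110.00111000.01100100


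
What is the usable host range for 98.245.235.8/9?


Network: 98.128.0.0
Broadcast: 98.255.255.255
First usable = network + 1
Last usable = broadcast - 1
Range: 98.128.0.1 to 98.255.255.254


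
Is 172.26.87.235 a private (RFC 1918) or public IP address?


RFC 1918 private ranges:
  10.0.0.0/8 (10.0.0.0 - 10.255.255.255)
  172.16.0.0/12 (172.16.0.0 - 172.31.255.255)
  192.168.0.0/16 (192.168.0.0 - 192.168.255.255)
Private (in 172.16.0.0/12)


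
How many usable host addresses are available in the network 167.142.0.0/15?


Host bits = 32 - 15 = 17
Total addresses = 2^17 = 131072
Usable = total - 2 (network and broadcast)
Usable hosts: 131070


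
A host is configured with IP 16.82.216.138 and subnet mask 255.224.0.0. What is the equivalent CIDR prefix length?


Binary: 11111111.11100000.00000000.00000000
Count leading 1s
Prefix: /11


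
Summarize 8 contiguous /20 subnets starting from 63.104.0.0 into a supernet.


Original prefix: /20
Number of subnets: 8 = 2^3
New prefix = 20 - 3 = 17
Supernet: 63.104.0.0/17


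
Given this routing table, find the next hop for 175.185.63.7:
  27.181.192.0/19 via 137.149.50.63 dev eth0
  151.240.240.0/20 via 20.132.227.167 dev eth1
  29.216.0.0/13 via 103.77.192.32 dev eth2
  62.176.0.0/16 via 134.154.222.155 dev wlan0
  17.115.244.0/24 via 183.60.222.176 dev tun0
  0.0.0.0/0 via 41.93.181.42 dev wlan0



Longest prefix match for 175.185.63.7:
  /19 27.181.192.0: no
  /20 151.240.240.0: no
  /13 29.216.0.0: no
  /16 62.176.0.0: no
  /24 17.115.244.0: no
  /0 0.0.0.0: MATCH
Selected: next-hop 41.93.181.42 via wlan0 (matched /0)


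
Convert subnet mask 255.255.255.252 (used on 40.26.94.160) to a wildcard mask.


Subnet mask: 255.255.255.252
Wildcard = 255.255.255.255 - subnet mask
255 - 255 = 0
255 - 255 = 0
255 - 255 = 0
255 - 252 = 3
Wildcard: 0.0.0.3


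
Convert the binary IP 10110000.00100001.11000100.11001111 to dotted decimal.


10110000 = 176
00100001 = 33
11000100 = 196
11001111 = 207
IP: 176.33.196.207


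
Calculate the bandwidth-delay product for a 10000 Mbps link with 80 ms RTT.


BDP = bandwidth * RTT
= 10000 Mbps * 80 ms
= 10000 * 1e6 * 80 / 1000 bits
= 800000000 bits
= 100000000 bytes
= 97656.25 KB
BDP = 800000000 bits (100000000 bytes)


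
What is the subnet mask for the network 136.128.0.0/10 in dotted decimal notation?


/10 means 10 network bits, 22 host bits
Binary: 11111111110000000000000000000000
Mask: 255.192.0.0


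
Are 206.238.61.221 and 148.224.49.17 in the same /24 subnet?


Mask: 255.255.255.0
206.238.61.221 AND mask = 206.238.61.0
148.224.49.17 AND mask = 148.224.49.0
No, different subnets (206.238.61.0 vs 148.224.49.0)


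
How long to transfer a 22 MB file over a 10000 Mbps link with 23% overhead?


Effective throughput = 10000 * (1 - 23/100) = 7700 Mbps
File size in Mb = 22 * 8 = 176 Mb
Time = 176 / 7700
Time = 0.0229 seconds


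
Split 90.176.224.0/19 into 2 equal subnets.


New prefix = 19 + 1 = 20
Each subnet has 4096 addresses
  90.176.224.0/20
  90.176.240.0/20
Subnets: 90.176.224.0/20, 90.176.240.0/20


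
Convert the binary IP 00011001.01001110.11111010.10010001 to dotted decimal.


00011001 = 25
01001110 = 78
11111010 = 250
10010001 = 145
IP: 25.78.250.145


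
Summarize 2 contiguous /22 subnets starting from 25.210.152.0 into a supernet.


Original prefix: /22
Number of subnets: 2 = 2^1
New prefix = 22 - 1 = 21
Supernet: 25.210.152.0/21


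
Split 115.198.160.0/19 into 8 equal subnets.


New prefix = 19 + 3 = 22
Each subnet has 1024 addresses
  115.198.160.0/22
  115.198.164.0/22
  115.198.168.0/22
  115.198.172.0/22
  115.198.176.0/22
  115.198.180.0/22
  115.198.184.0/22
  115.198.188.0/22
Subnets: 115.198.160.0/22, 115.198.164.0/22, 115.198.168.0/22, 115.198.172.0/22, 115.198.176.0/22, 115.198.180.0/22, 115.198.184.0/22, 115.198.188.0/22


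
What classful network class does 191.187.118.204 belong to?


First octet: 191
Binary: 10111111
10xxxxxx -> Class B (128-191)
Class B, default mask 255.255.0.0 (/16)


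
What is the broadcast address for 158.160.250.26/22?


Network: 158.160.248.0/22
Host bits = 10
Set all host bits to 1:
Broadcast: 158.160.251.255


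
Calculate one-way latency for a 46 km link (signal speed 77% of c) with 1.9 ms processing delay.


Speed = 0.77 * 3e5 km/s = 231000 km/s
Propagation delay = 46 / 231000 = 0.0002 s = 0.1991 ms
Processing delay = 1.9 ms
Total one-way latency = 2.0991 ms


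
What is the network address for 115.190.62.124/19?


IP:   01110011.10111110.00111110.01111100
Mask: 11111111.11111111.11100000.00000000
AND operation:
Net:  01110011.10111110.00100000.00000000
Network: 115.190.32.0/19


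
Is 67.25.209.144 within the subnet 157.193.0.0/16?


Subnet network: 157.193.0.0
Test IP AND mask: 67.25.0.0
No, 67.25.209.144 is not in 157.193.0.0/16


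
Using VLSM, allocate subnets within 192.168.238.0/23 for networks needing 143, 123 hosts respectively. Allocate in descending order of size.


143 hosts -> /24 (254 usable): 192.168.238.0/24
123 hosts -> /25 (126 usable): 192.168.239.0/25
Allocation: 192.168.238.0/24 (143 hosts, 254 usable); 192.168.239.0/25 (123 hosts, 126 usable)


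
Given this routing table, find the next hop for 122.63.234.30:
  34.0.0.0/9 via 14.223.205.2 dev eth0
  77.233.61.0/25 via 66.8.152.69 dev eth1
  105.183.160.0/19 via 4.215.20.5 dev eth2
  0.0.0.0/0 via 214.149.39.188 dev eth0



Longest prefix match for 122.63.234.30:
  /9 34.0.0.0: no
  /25 77.233.61.0: no
  /19 105.183.160.0: no
  /0 0.0.0.0: MATCH
Selected: next-hop 214.149.39.188 via eth0 (matched /0)


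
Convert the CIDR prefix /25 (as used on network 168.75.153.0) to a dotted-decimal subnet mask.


/25 means 25 network bits, 7 host bits
Binary: 11111111111111111111111110000000
Mask: 255.255.255.128


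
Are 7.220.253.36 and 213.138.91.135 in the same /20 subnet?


Mask: 255.255.240.0
7.220.253.36 AND mask = 7.220.240.0
213.138.91.135 AND mask = 213.138.80.0
No, different subnets (7.220.240.0 vs 213.138.80.0)


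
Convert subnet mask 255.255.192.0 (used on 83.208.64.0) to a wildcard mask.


Subnet mask: 255.255.192.0
Wildcard = 255.255.255.255 - subnet mask
255 - 255 = 0
255 - 255 = 0
255 - 192 = 63
255 - 0 = 255
Wildcard: 0.0.63.255


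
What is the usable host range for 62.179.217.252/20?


Network: 62.179.208.0
Broadcast: 62.179.223.255
First usable = network + 1
Last usable = broadcast - 1
Range: 62.179.208.1 to 62.179.223.254


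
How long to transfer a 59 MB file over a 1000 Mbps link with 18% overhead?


Effective throughput = 1000 * (1 - 18/100) = 820.0 Mbps
File size in Mb = 59 * 8 = 472 Mb
Time = 472 / 820.0
Time = 0.5756 seconds


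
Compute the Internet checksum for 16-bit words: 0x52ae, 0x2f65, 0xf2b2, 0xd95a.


Sum all words (with carry folding):
+ 0x52ae = 0x52ae
+ 0x2f65 = 0x8213
+ 0xf2b2 = 0x74c6
+ 0xd95a = 0x4e21
One's complement: ~0x4e21
Checksum = 0xb1de


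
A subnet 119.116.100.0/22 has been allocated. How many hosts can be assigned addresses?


Host bits = 32 - 22 = 10
Total addresses = 2^10 = 1024
Usable = total - 2 (network and broadcast)
Usable hosts: 1022


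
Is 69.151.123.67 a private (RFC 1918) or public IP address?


RFC 1918 private ranges:
  10.0.0.0/8 (10.0.0.0 - 10.255.255.255)
  172.16.0.0/12 (172.16.0.0 - 172.31.255.255)
  192.168.0.0/16 (192.168.0.0 - 192.168.255.255)
Public (not in any RFC 1918 range)


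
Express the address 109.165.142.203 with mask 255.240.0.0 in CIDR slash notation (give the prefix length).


Binary: 11111111.11110000.00000000.00000000
Count leading 1s
Prefix: /12


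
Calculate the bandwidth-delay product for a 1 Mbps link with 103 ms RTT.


BDP = bandwidth * RTT
= 1 Mbps * 103 ms
= 1 * 1e6 * 103 / 1000 bits
= 103000 bits
= 12875 bytes
= 12.5732 KB
BDP = 103000 bits (12875 bytes)


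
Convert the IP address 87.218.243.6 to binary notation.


87 = 01010111
218 = 11011010
243 = 11110011
6 = 00000110
Binary: 01010111.11011010.11110011.00000110


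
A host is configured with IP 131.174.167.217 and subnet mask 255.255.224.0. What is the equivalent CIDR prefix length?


Binary: 11111111.11111111.11100000.00000000
Count leading 1s
Prefix: /19


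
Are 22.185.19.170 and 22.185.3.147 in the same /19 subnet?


Mask: 255.255.224.0
22.185.19.170 AND mask = 22.185.0.0
22.185.3.147 AND mask = 22.185.0.0
Yes, same subnet (22.185.0.0)


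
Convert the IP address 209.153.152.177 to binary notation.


209 = 11010001
153 = 10011001
152 = 10011000
177 = 10110001
Binary: 11010001.10011001.10011000.10110001


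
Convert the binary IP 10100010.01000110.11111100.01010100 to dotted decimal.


10100010 = 162
01000110 = 70
11111100 = 252
01010100 = 84
IP: 162.70.252.84


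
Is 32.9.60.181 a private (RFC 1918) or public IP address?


RFC 1918 private ranges:
  10.0.0.0/8 (10.0.0.0 - 10.255.255.255)
  172.16.0.0/12 (172.16.0.0 - 172.31.255.255)
  192.168.0.0/16 (192.168.0.0 - 192.168.255.255)
Public (not in any RFC 1918 range)


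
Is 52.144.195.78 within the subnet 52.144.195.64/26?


Subnet network: 52.144.195.64
Test IP AND mask: 52.144.195.64
Yes, 52.144.195.78 is in 52.144.195.64/26


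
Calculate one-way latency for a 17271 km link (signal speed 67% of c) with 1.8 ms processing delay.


Speed = 0.67 * 3e5 km/s = 201000 km/s
Propagation delay = 17271 / 201000 = 0.0859 s = 85.9254 ms
Processing delay = 1.8 ms
Total one-way latency = 87.7254 ms


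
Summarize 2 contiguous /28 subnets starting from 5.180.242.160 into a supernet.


Original prefix: /28
Number of subnets: 2 = 2^1
New prefix = 28 - 1 = 27
Supernet: 5.180.242.160/27


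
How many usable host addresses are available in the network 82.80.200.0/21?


Host bits = 32 - 21 = 11
Total addresses = 2^11 = 2048
Usable = total - 2 (network and broadcast)
Usable hosts: 2046


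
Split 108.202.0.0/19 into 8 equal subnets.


New prefix = 19 + 3 = 22
Each subnet has 1024 addresses
  108.202.0.0/22
  108.202.4.0/22
  108.202.8.0/22
  108.202.12.0/22
  108.202.16.0/22
  108.202.20.0/22
  108.202.24.0/22
  108.202.28.0/22
Subnets: 108.202.0.0/22, 108.202.4.0/22, 108.202.8.0/22, 108.202.12.0/22, 108.202.16.0/22, 108.202.20.0/22, 108.202.24.0/22, 108.202.28.0/22


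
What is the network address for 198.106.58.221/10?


IP:   11000110.01101010.00111010.11011101
Mask: 11111111.11000000.00000000.00000000
AND operation:
Net:  11000110.01000000.00000000.00000000
Network: 198.64.0.0/10


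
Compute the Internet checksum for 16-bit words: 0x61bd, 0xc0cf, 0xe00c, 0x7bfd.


Sum all words (with carry folding):
+ 0x61bd = 0x61bd
+ 0xc0cf = 0x228d
+ 0xe00c = 0x029a
+ 0x7bfd = 0x7e97
One's complement: ~0x7e97
Checksum = 0x8168


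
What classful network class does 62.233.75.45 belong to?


First octet: 62
Binary: 00111110
0xxxxxxx -> Class A (1-126)
Class A, default mask 255.0.0.0 (/8)


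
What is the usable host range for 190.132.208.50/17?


Network: 190.132.128.0
Broadcast: 190.132.255.255
First usable = network + 1
Last usable = broadcast - 1
Range: 190.132.128.1 to 190.132.255.254


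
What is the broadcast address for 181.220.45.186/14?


Network: 181.220.0.0/14
Host bits = 18
Set all host bits to 1:
Broadcast: 181.223.255.255


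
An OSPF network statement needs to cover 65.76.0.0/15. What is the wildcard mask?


Subnet mask: 255.254.0.0
Wildcard = 255.255.255.255 - subnet mask
255 - 255 = 0
255 - 254 = 1
255 - 0 = 255
255 - 0 = 255
Wildcard: 0.1.255.255


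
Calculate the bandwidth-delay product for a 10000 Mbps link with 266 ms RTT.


BDP = bandwidth * RTT
= 10000 Mbps * 266 ms
= 10000 * 1e6 * 266 / 1000 bits
= 2660000000 bits
= 332500000 bytes
= 324707.0312 KB
BDP = 2660000000 bits (332500000 bytes)


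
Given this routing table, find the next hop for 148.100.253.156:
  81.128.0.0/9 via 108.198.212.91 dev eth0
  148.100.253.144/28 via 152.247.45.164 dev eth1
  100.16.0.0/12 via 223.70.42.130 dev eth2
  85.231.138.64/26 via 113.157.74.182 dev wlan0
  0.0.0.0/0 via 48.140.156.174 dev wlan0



Longest prefix match for 148.100.253.156:
  /9 81.128.0.0: no
  /28 148.100.253.144: MATCH
  /12 100.16.0.0: no
  /26 85.231.138.64: no
  /0 0.0.0.0: MATCH
Selected: next-hop 152.247.45.164 via eth1 (matched /28)


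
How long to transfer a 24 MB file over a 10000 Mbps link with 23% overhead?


Effective throughput = 10000 * (1 - 23/100) = 7700 Mbps
File size in Mb = 24 * 8 = 192 Mb
Time = 192 / 7700
Time = 0.0249 seconds


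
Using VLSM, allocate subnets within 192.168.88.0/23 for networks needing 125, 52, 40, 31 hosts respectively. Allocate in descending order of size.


125 hosts -> /25 (126 usable): 192.168.88.0/25
52 hosts -> /26 (62 usable): 192.168.88.128/26
40 hosts -> /26 (62 usable): 192.168.88.192/26
31 hosts -> /26 (62 usable): 192.168.89.0/26
Allocation: 192.168.88.0/25 (125 hosts, 126 usable); 192.168.88.128/26 (52 hosts, 62 usable); 192.168.88.192/26 (40 hosts, 62 usable); 192.168.89.0/26 (31 hosts, 62 usable)


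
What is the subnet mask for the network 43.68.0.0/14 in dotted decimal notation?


/14 means 14 network bits, 18 host bits
Binary: 11111111111111000000000000000000
Mask: 255.252.0.0


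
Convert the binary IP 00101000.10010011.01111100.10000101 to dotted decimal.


00101000 = 40
10010011 = 147
01111100 = 124
10000101 = 133
IP: 40.147.124.133


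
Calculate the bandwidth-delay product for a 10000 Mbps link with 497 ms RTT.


BDP = bandwidth * RTT
= 10000 Mbps * 497 ms
= 10000 * 1e6 * 497 / 1000 bits
= 4970000000 bits
= 621250000 bytes
= 606689.4531 KB
BDP = 4970000000 bits (621250000 bytes)


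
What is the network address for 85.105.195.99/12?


IP:   01010101.01101001.11000011.01100011
Mask: 11111111.11110000.00000000.00000000
AND operation:
Net:  01010101.01100000.00000000.00000000
Network: 85.96.0.0/12


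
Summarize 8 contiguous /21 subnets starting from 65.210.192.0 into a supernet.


Original prefix: /21
Number of subnets: 8 = 2^3
New prefix = 21 - 3 = 18
Supernet: 65.210.192.0/18


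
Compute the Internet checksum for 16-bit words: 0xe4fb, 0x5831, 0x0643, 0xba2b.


Sum all words (with carry folding):
+ 0xe4fb = 0xe4fb
+ 0x5831 = 0x3d2d
+ 0x0643 = 0x4370
+ 0xba2b = 0xfd9b
One's complement: ~0xfd9b
Checksum = 0x0264


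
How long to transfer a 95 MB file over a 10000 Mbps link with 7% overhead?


Effective throughput = 10000 * (1 - 7/100) = 9300 Mbps
File size in Mb = 95 * 8 = 760 Mb
Time = 760 / 9300
Time = 0.0817 seconds


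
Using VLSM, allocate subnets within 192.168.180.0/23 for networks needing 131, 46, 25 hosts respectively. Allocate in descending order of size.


131 hosts -> /24 (254 usable): 192.168.180.0/24
46 hosts -> /26 (62 usable): 192.168.181.0/26
25 hosts -> /27 (30 usable): 192.168.181.64/27
Allocation: 192.168.180.0/24 (131 hosts, 254 usable); 192.168.181.0/26 (46 hosts, 62 usable); 192.168.181.64/27 (25 hosts, 30 usable)


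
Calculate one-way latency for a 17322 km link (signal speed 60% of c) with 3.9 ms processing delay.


Speed = 0.6 * 3e5 km/s = 180000 km/s
Propagation delay = 17322 / 180000 = 0.0962 s = 96.2333 ms
Processing delay = 3.9 ms
Total one-way latency = 100.1333 ms


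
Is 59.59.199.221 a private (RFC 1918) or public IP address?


RFC 1918 private ranges:
  10.0.0.0/8 (10.0.0.0 - 10.255.255.255)
  172.16.0.0/12 (172.16.0.0 - 172.31.255.255)
  192.168.0.0/16 (192.168.0.0 - 192.168.255.255)
Public (not in any RFC 1918 range)


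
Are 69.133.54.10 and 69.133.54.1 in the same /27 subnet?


Mask: 255.255.255.224
69.133.54.10 AND mask = 69.133.54.0
69.133.54.1 AND mask = 69.133.54.0
Yes, same subnet (69.133.54.0)


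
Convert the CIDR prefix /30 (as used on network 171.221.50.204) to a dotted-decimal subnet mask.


/30 means 30 network bits, 2 host bits
Binary: 11111111111111111111111111111100
Mask: 255.255.255.252


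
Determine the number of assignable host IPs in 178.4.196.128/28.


Host bits = 32 - 28 = 4
Total addresses = 2^4 = 16
Usable = total - 2 (network and broadcast)
Usable hosts: 14


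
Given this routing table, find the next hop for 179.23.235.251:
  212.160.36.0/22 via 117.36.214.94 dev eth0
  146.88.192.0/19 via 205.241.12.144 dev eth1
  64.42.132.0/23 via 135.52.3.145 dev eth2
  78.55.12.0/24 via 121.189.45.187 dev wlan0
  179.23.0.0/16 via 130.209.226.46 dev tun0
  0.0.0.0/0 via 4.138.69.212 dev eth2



Longest prefix match for 179.23.235.251:
  /22 212.160.36.0: no
  /19 146.88.192.0: no
  /23 64.42.132.0: no
  /24 78.55.12.0: no
  /16 179.23.0.0: MATCH
  /0 0.0.0.0: MATCH
Selected: next-hop 130.209.226.46 via tun0 (matched /16)


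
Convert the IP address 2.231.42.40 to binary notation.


2 = 00000010
231 = 11100111
42 = 00101010
40 = 00101000
Binary: 00000010.11100111.00101010.00101000


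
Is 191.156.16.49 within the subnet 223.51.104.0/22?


Subnet network: 223.51.104.0
Test IP AND mask: 191.156.16.0
No, 191.156.16.49 is not in 223.51.104.0/22


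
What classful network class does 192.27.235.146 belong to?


First octet: 192
Binary: 11000000
110xxxxx -> Class C (192-223)
Class C, default mask 255.255.255.0 (/24)


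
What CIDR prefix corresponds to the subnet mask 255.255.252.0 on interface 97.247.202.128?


Binary: 11111111.11111111.11111100.00000000
Count leading 1s
Prefix: /22


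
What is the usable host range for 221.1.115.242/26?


Network: 221.1.115.192
Broadcast: 221.1.115.255
First usable = network + 1
Last usable = broadcast - 1
Range: 221.1.115.193 to 221.1.115.254


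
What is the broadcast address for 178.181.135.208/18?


Network: 178.181.128.0/18
Host bits = 14
Set all host bits to 1:
Broadcast: 178.181.191.255


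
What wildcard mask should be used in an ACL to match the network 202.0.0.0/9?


Subnet mask: 255.128.0.0
Wildcard = 255.255.255.255 - subnet mask
255 - 255 = 0
255 - 128 = 127
255 - 0 = 255
255 - 0 = 255
Wildcard: 0.127.255.255


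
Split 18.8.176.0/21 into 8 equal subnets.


New prefix = 21 + 3 = 24
Each subnet has 256 addresses
  18.8.176.0/24
  18.8.177.0/24
  18.8.178.0/24
  18.8.179.0/24
  18.8.180.0/24
  18.8.181.0/24
  18.8.182.0/24
  18.8.183.0/24
Subnets: 18.8.176.0/24, 18.8.177.0/24, 18.8.178.0/24, 18.8.179.0/24, 18.8.180.0/24, 18.8.181.0/24, 18.8.182.0/24, 18.8.183.0/24


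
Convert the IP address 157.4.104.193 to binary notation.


157 = 10011101
4 = 00000100
104 = 01101000
193 = 11000001
Binary: 10011101.00000100.01101000.11000001


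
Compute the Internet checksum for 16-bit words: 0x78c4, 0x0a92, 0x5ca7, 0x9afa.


Sum all words (with carry folding):
+ 0x78c4 = 0x78c4
+ 0x0a92 = 0x8356
+ 0x5ca7 = 0xdffd
+ 0x9afa = 0x7af8
One's complement: ~0x7af8
Checksum = 0x8507


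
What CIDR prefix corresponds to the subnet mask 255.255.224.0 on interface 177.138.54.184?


Binary: 11111111.11111111.11100000.00000000
Count leading 1s
Prefix: /19


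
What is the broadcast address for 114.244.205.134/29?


Network: 114.244.205.128/29
Host bits = 3
Set all host bits to 1:
Broadcast: 114.244.205.135


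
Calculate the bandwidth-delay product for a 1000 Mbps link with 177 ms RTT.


BDP = bandwidth * RTT
= 1000 Mbps * 177 ms
= 1000 * 1e6 * 177 / 1000 bits
= 177000000 bits
= 22125000 bytes
= 21606.4453 KB
BDP = 177000000 bits (22125000 bytes)


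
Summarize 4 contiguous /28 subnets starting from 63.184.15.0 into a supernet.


Original prefix: /28
Number of subnets: 4 = 2^2
New prefix = 28 - 2 = 26
Supernet: 63.184.15.0/26


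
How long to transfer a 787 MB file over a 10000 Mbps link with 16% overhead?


Effective throughput = 10000 * (1 - 16/100) = 8400 Mbps
File size in Mb = 787 * 8 = 6296 Mb
Time = 6296 / 8400
Time = 0.7495 seconds


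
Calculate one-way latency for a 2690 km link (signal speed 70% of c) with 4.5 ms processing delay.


Speed = 0.7 * 3e5 km/s = 210000 km/s
Propagation delay = 2690 / 210000 = 0.0128 s = 12.8095 ms
Processing delay = 4.5 ms
Total one-way latency = 17.3095 ms


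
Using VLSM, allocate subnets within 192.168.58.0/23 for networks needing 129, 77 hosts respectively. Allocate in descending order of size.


129 hosts -> /24 (254 usable): 192.168.58.0/24
77 hosts -> /25 (126 usable): 192.168.59.0/25
Allocation: 192.168.58.0/24 (129 hosts, 254 usable); 192.168.59.0/25 (77 hosts, 126 usable)


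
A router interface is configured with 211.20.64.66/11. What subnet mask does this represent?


/11 means 11 network bits, 21 host bits
Binary: 11111111111000000000000000000000
Mask: 255.224.0.0


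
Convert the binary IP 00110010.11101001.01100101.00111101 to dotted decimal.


00110010 = 50
11101001 = 233
01100101 = 101
00111101 = 61
IP: 50.233.101.61


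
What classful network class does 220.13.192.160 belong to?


First octet: 220
Binary: 11011100
110xxxxx -> Class C (192-223)
Class C, default mask 255.255.255.0 (/24)


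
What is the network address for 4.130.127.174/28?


IP:   00000100.10000010.01111111.10101110
Mask: 11111111.11111111.11111111.11110000
AND operation:
Net:  00000100.10000010.01111111.10100000
Network: 4.130.127.160/28


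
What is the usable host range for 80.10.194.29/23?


Network: 80.10.194.0
Broadcast: 80.10.195.255
First usable = network + 1
Last usable = broadcast - 1
Range: 80.10.194.1 to 80.10.195.254


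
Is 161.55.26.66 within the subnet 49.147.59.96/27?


Subnet network: 49.147.59.96
Test IP AND mask: 161.55.26.64
No, 161.55.26.66 is not in 49.147.59.96/27


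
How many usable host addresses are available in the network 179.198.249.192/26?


Host bits = 32 - 26 = 6
Total addresses = 2^6 = 64
Usable = total - 2 (network and broadcast)
Usable hosts: 62


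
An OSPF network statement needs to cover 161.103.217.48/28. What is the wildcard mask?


Subnet mask: 255.255.255.240
Wildcard = 255.255.255.255 - subnet mask
255 - 255 = 0
255 - 255 = 0
255 - 255 = 0
255 - 240 = 15
Wildcard: 0.0.0.15


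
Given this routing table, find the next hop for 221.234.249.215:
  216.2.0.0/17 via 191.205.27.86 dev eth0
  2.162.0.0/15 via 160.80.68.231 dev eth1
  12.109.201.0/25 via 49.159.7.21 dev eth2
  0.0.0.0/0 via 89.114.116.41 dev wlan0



Longest prefix match for 221.234.249.215:
  /17 216.2.0.0: no
  /15 2.162.0.0: no
  /25 12.109.201.0: no
  /0 0.0.0.0: MATCH
Selected: next-hop 89.114.116.41 via wlan0 (matched /0)


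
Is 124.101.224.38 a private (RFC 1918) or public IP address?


RFC 1918 private ranges:
  10.0.0.0/8 (10.0.0.0 - 10.255.255.255)
  172.16.0.0/12 (172.16.0.0 - 172.31.255.255)
  192.168.0.0/16 (192.168.0.0 - 192.168.255.255)
Public (not in any RFC 1918 range)


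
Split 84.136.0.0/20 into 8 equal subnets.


New prefix = 20 + 3 = 23
Each subnet has 512 addresses
  84.136.0.0/23
  84.136.2.0/23
  84.136.4.0/23
  84.136.6.0/23
  84.136.8.0/23
  84.136.10.0/23
  84.136.12.0/23
  84.136.14.0/23
Subnets: 84.136.0.0/23, 84.136.2.0/23, 84.136.4.0/23, 84.136.6.0/23, 84.136.8.0/23, 84.136.10.0/23, 84.136.12.0/23, 84.136.14.0/23
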